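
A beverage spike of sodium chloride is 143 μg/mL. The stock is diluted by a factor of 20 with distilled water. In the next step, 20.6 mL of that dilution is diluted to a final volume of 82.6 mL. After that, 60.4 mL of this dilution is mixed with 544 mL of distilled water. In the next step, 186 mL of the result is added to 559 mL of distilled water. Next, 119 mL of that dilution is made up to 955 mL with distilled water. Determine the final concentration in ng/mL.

Overall dilution factor = 20 × 4.010 × 10.01 × 4.005 × 8.025 = 2.58 × 10⁴.
143 μg/mL / 2.58 × 10⁴ = 5.54 × 10⁻³ μg/mL = 5.54 ng/mL.

5.54 ng/mL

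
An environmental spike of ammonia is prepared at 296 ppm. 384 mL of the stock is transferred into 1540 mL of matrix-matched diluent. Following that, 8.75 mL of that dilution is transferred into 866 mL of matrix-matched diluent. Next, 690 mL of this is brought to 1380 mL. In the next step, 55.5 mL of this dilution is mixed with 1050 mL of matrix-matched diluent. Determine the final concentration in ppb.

Overall dilution factor = 5.010 × 99.97 × 2 × 19.92 = 2.00 × 10⁴.
296 ppm / 2.00 × 10⁴ = 0.0148 ppm = 14.8 ppb.

14.8 ppb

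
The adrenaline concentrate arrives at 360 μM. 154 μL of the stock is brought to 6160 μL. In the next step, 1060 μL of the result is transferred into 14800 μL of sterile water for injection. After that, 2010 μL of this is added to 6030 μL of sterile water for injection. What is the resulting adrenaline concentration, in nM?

150 nM

Overall dilution factor = 40 × 14.96 × 4 = 2394.
360 μM / 2394 = 0.150 μM = 150 nM.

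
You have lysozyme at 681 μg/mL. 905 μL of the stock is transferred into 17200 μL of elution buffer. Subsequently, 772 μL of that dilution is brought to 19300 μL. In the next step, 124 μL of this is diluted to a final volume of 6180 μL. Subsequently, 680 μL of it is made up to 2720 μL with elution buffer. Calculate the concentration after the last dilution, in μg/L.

6.83 μg/L

Overall dilution factor = 20.01 × 25 × 49.84 × 4 = 9.97 × 10⁴.
681 μg/mL / 9.97 × 10⁴ = 6.83 × 10⁻³ μg/mL = 6.83 μg/L.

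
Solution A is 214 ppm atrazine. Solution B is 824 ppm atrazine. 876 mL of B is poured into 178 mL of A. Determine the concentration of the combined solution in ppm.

721 ppm

C_mix = (C_A·V_A + C_B·V_B)/(V_A + V_B) = (214×178 + 824×876) / 1054 = 721 ppm.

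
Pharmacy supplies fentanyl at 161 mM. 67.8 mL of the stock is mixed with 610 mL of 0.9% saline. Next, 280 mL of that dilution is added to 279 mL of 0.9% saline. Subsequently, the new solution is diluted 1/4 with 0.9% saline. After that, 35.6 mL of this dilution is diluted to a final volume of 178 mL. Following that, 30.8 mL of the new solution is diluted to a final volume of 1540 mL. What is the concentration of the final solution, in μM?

8.07 μM

Overall dilution factor = 9.997 × 1.996 × 4 × 5 × 50 = 2.00 × 10⁴.
161 mM / 2.00 × 10⁴ = 8.07 × 10⁻³ mM = 8.07 μM.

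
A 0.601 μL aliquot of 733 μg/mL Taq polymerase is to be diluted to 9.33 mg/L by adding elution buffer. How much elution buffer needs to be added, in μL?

9.33 mg/L = 9.33 μg/mL.
V₂ = C₁V₁/C₂ = 733 × 0.601 / 9.33 = 47.2 μL.
Diluent to add = V₂ − V₁ = 47.2 − 0.601 = 46.6 μL.

46.6 μL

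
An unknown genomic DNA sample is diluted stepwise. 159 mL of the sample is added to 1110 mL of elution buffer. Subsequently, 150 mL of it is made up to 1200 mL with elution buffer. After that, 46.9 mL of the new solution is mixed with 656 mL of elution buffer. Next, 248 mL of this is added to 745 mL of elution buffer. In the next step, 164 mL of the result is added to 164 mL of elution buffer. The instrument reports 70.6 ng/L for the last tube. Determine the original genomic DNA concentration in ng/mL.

541 ng/mL

Overall dilution factor = 7.981 × 8 × 14.99 × 4.004 × 2 = 7663.
Original = 70.6 ng/L × 7663 = 5.41 × 10⁵ ng/L = 541 ng/mL.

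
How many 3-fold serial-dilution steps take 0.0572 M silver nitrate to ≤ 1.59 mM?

4

Need 3ⁿ ≥ 36.0, so n ≥ log(36.0)/log(3) = 3.26.
Minimum whole steps: n = 4.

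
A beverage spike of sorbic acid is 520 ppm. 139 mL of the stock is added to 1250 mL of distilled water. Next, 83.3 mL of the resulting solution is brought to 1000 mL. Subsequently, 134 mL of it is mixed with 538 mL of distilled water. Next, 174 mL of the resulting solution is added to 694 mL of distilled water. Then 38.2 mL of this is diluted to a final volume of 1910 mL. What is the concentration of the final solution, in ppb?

Overall dilution factor = 9.993 × 12.00 × 5.015 × 4.989 × 50 = 1.50 × 10⁵.
520 ppm / 1.50 × 10⁵ = 3.47 × 10⁻³ ppm = 3.47 ppb.

3.47 ppb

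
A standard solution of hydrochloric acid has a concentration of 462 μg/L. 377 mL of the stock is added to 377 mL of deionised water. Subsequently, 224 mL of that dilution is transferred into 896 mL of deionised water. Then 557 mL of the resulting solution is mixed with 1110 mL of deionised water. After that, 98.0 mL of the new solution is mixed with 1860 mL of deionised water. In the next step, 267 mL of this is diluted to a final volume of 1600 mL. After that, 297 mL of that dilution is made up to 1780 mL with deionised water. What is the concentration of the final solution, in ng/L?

21.5 ng/L

Overall dilution factor = 2 × 5 × 2.993 × 19.98 × 5.993 × 5.993 = 2.15 × 10⁴.
462 μg/L / 2.15 × 10⁴ = 0.0215 μg/L = 21.5 ng/L.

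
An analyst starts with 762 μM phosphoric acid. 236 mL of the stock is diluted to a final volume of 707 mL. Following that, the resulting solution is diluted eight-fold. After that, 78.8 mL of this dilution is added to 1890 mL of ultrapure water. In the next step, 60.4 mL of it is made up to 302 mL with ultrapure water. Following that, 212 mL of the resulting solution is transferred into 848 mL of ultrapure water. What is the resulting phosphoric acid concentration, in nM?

50.9 nM

Overall dilution factor = 2.996 × 8 × 24.98 × 5 × 5 = 1.50 × 10⁴.
762 μM / 1.50 × 10⁴ = 0.0509 μM = 50.9 nM.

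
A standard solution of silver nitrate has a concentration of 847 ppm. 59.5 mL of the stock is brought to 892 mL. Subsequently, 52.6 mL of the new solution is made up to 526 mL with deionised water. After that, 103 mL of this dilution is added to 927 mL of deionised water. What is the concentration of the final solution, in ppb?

565 ppb

Overall dilution factor = 14.99 × 10 × 10 = 1499.
847 ppm / 1499 = 0.565 ppm = 565 ppb.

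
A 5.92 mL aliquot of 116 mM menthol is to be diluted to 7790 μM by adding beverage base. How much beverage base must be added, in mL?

82.2 mL

7790 μM = 7.79 mM.
V₂ = C₁V₁/C₂ = 116 × 5.92 / 7.79 = 88.2 mL.
Diluent to add = V₂ − V₁ = 88.2 − 5.92 = 82.2 mL.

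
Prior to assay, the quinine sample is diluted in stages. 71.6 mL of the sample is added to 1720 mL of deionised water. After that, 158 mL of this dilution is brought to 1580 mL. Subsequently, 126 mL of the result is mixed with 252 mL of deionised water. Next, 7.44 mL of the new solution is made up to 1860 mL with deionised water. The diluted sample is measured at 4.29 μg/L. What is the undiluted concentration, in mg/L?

Overall dilution factor = 25.02 × 10 × 3 × 250 = 1.88 × 10⁵.
Original = 4.29 μg/L × 1.88 × 10⁵ = 8.05 × 10⁵ μg/L = 805 mg/L.

805 mg/L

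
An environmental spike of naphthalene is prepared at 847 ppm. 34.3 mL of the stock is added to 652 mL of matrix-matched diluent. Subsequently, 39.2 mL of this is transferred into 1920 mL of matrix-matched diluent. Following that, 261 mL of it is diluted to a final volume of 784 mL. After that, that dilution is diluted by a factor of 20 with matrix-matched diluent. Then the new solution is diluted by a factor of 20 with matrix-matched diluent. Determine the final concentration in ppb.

Overall dilution factor = 20.01 × 49.98 × 3.004 × 20 × 20 = 1.20 × 10⁶.
847 ppm / 1.20 × 10⁶ = 7.05 × 10⁻⁴ ppm = 0.705 ppb.

0.705 ppb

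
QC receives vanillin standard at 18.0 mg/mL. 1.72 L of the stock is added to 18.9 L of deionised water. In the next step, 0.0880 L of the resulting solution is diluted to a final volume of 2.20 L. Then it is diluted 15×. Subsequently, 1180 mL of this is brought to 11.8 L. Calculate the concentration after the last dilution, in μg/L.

400 μg/L

Overall dilution factor = 11.99 × 25 × 15 × 10 = 4.50 × 10⁴.
18.0 mg/mL / 4.50 × 10⁴ = 4.00 × 10⁻⁴ mg/mL = 400 μg/L.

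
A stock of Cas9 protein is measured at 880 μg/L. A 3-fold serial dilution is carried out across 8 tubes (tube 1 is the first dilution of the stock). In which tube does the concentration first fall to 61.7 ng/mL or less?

tube 3

Tube n has concentration 880 μg/L / 3ⁿ.
Need 3ⁿ ≥ 880 μg/L / 61.7 ng/mL = 14.3, so n ≥ 2.42.
First such tube: n = 3.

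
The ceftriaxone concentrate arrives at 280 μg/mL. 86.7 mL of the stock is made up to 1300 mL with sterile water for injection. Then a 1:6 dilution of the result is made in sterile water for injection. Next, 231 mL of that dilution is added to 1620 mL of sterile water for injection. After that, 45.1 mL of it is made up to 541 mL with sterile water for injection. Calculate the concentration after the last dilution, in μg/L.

Overall dilution factor = 14.99 × 6 × 8.013 × 12.00 = 8648.
280 μg/mL / 8648 = 0.0324 μg/mL = 32.4 μg/L.

32.4 μg/L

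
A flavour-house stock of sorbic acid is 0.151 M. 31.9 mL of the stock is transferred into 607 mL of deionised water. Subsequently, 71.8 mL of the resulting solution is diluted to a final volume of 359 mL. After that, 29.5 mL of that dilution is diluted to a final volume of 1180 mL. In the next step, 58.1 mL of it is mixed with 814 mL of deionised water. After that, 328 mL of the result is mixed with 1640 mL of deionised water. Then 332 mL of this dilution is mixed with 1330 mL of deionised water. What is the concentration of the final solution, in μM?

0.0836 μM

Overall dilution factor = 20.03 × 5 × 40 × 15.01 × 6 × 5.006 = 1.81 × 10⁶.
0.151 M / 1.81 × 10⁶ = 8.36 × 10⁻⁸ M = 0.0836 μM.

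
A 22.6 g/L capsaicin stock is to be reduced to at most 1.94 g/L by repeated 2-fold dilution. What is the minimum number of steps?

4

Need 2ⁿ ≥ 11.6, so n ≥ log(11.6)/log(2) = 3.54.
Minimum whole steps: n = 4.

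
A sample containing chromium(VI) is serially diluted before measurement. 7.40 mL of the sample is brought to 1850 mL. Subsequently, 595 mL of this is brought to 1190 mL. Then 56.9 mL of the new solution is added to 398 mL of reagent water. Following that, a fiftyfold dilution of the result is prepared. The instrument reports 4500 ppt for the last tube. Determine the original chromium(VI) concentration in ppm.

Overall dilution factor = 250 × 2 × 7.995 × 50 = 2.00 × 10⁵.
Original = 4500 ppt × 2.00 × 10⁵ = 8.99 × 10⁸ ppt = 899 ppm.

899 ppm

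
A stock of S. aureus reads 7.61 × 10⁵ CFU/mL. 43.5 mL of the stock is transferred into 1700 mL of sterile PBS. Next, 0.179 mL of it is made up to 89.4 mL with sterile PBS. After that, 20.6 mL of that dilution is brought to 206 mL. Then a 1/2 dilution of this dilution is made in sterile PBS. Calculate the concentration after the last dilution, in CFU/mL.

1.90 CFU/mL

Overall dilution factor = 40.08 × 499.4 × 10 × 2 = 4.00 × 10⁵.
7.61 × 10⁵ CFU/mL / 4.00 × 10⁵ = 1.90 CFU/mL.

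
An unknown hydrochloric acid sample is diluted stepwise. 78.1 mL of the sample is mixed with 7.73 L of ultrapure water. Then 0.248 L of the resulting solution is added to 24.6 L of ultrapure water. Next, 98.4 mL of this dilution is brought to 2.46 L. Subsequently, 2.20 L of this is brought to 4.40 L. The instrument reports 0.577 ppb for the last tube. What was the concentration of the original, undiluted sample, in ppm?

289 ppm

Overall dilution factor = 99.98 × 100.2 × 25 × 2 = 5.01 × 10⁵.
Original = 0.577 ppb × 5.01 × 10⁵ = 2.89 × 10⁵ ppb = 289 ppm.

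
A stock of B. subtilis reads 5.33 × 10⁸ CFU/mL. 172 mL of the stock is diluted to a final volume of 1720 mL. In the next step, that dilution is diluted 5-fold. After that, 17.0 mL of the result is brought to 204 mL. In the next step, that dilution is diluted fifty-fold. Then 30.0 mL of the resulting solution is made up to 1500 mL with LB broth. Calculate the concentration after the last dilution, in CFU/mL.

Overall dilution factor = 10 × 5 × 12 × 50 × 50 = 1.50 × 10⁶.
5.33 × 10⁸ CFU/mL / 1.50 × 10⁶ = 355 CFU/mL.

355 CFU/mL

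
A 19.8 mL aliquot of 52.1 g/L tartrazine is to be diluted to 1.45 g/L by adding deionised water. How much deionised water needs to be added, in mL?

V₂ = C₁V₁/C₂ = 52.1 × 19.8 / 1.45 = 711 mL.
Diluent to add = V₂ − V₁ = 711 − 19.8 = 692 mL.

692 mL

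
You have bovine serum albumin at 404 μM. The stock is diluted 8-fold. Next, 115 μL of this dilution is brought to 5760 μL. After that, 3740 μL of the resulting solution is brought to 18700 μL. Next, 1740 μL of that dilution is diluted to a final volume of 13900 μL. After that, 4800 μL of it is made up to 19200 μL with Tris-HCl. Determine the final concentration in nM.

6.31 nM

Overall dilution factor = 8 × 50.09 × 5 × 7.989 × 4 = 6.40 × 10⁴.
404 μM / 6.40 × 10⁴ = 6.31 × 10⁻³ μM = 6.31 nM.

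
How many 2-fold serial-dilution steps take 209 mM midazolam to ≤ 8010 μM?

Need 2ⁿ ≥ 26.1, so n ≥ log(26.1)/log(2) = 4.71.
Minimum whole steps: n = 5.

5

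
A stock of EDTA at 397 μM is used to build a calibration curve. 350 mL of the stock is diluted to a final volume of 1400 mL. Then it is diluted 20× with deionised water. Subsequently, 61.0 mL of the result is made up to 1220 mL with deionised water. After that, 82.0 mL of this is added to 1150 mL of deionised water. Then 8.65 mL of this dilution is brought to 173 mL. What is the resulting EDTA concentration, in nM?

0.826 nM

Overall dilution factor = 4 × 20 × 20 × 15.02 × 20 = 4.81 × 10⁵.
397 μM / 4.81 × 10⁵ = 8.26 × 10⁻⁴ μM = 0.826 nM.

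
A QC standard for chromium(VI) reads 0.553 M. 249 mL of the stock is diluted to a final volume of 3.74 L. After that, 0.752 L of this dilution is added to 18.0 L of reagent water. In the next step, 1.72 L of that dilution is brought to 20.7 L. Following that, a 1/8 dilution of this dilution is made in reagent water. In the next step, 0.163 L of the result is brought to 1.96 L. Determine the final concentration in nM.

1280 nM

Overall dilution factor = 15.02 × 24.94 × 12.03 × 8 × 12.02 = 4.34 × 10⁵.
0.553 M / 4.34 × 10⁵ = 1.28 × 10⁻⁶ M = 1280 nM.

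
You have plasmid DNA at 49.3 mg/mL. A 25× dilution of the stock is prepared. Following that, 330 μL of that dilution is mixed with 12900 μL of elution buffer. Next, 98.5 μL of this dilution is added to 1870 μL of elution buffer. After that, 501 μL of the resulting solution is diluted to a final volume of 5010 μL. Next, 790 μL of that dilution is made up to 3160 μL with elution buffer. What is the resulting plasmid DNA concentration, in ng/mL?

Overall dilution factor = 25 × 40.09 × 19.98 × 10 × 4 = 8.01 × 10⁵.
49.3 mg/mL / 8.01 × 10⁵ = 6.15 × 10⁻⁵ mg/mL = 61.5 ng/mL.

61.5 ng/mL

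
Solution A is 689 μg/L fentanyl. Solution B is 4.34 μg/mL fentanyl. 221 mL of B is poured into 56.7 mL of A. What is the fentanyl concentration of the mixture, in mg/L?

3.59 mg/L

C_B = 4.34 μg/mL = 4340 μg/L.
C_mix = (C_A·V_A + C_B·V_B)/(V_A + V_B) = (689×56.7 + 4340×221) / 277.7 = 3595 μg/L = 3.59 mg/L.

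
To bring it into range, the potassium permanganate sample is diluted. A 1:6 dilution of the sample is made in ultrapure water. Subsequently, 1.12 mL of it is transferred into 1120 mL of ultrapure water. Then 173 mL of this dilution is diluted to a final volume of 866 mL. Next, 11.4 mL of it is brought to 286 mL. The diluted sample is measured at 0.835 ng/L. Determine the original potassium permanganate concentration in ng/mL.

630 ng/mL

Overall dilution factor = 6 × 1001 × 5.006 × 25.09 = 7.54 × 10⁵.
Original = 0.835 ng/L × 7.54 × 10⁵ = 6.30 × 10⁵ ng/L = 630 ng/mL.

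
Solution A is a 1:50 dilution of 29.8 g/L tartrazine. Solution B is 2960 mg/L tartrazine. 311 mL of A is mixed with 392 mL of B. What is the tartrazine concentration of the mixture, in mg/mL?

C_A = 29.8 g/L / 50 = 0.596 g/L.
C_B = 2960 mg/L = 2.96 g/L.
C_mix = (C_A·V_A + C_B·V_B)/(V_A + V_B) = (0.596×311 + 2.96×392) / 703.0 = 1.91 g/L = 1.91 mg/mL.

1.91 mg/mL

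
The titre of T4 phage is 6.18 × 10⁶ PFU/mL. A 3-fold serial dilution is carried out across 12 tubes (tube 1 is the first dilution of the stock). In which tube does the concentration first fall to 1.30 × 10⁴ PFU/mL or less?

tube 6

Tube n has concentration 6.18 × 10⁶ PFU/mL / 3ⁿ.
Need 3ⁿ ≥ 6.18 × 10⁶ PFU/mL / 1.30 × 10⁴ PFU/mL = 475, so n ≥ 5.61.
First such tube: n = 6.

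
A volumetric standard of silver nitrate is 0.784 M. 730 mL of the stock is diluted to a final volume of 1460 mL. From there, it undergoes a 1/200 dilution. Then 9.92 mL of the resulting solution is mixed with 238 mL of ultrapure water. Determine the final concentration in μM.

Overall dilution factor = 2 × 200 × 24.99 = 9997.
0.784 M / 9997 = 7.84 × 10⁻⁵ M = 78.4 μM.

78.4 μM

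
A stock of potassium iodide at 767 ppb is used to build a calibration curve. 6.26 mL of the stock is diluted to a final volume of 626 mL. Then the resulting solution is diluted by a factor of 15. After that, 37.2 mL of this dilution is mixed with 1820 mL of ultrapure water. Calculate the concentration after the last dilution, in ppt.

Overall dilution factor = 100 × 15 × 49.92 = 7.49 × 10⁴.
767 ppb / 7.49 × 10⁴ = 0.0102 ppb = 10.2 ppt.

10.2 ppt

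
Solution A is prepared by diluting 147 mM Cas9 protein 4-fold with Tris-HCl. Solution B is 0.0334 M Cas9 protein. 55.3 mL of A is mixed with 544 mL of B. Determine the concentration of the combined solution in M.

C_A = 147 mM / 4 = 36.8 mM.
C_B = 0.0334 M = 33.4 mM.
C_mix = (C_A·V_A + C_B·V_B)/(V_A + V_B) = (36.8×55.3 + 33.4×544) / 599.3 = 33.7 mM = 0.0337 M.

0.0337 M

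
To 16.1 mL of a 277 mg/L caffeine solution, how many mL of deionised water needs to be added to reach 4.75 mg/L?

923 mL

V₂ = C₁V₁/C₂ = 277 × 16.1 / 4.75 = 939 mL.
Diluent to add = V₂ − V₁ = 939 − 16.1 = 923 mL.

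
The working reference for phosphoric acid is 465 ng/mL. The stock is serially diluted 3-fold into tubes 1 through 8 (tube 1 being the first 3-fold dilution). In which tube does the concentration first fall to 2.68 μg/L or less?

tube 5

Tube n has concentration 465 ng/mL / 3ⁿ.
Need 3ⁿ ≥ 465 ng/mL / 2.68 μg/L = 174, so n ≥ 4.69.
First such tube: n = 5.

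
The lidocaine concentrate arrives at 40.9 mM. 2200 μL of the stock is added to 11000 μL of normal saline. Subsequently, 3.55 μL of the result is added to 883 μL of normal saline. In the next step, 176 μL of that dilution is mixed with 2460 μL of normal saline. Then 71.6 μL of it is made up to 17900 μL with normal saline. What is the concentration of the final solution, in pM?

Overall dilution factor = 6 × 249.7 × 14.98 × 250 = 5.61 × 10⁶.
40.9 mM / 5.61 × 10⁶ = 7.29 × 10⁻⁶ mM = 7290 pM.

7290 pM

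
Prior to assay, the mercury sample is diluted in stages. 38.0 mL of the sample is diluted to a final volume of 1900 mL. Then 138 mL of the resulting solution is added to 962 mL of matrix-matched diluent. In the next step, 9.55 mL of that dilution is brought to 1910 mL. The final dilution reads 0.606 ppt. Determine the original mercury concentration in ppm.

Overall dilution factor = 50 × 7.971 × 200 = 7.97 × 10⁴.
Original = 0.606 ppt × 7.97 × 10⁴ = 4.83 × 10⁴ ppt = 0.0483 ppm.

0.0483 ppm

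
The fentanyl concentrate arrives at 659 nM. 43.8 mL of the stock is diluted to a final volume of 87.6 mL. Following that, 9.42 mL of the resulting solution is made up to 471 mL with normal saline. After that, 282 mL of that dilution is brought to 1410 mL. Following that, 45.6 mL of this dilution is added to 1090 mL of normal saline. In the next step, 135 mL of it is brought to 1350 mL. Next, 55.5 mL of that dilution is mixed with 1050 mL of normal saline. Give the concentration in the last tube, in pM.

0.266 pM

Overall dilution factor = 2 × 50 × 5 × 24.90 × 10 × 19.92 = 2.48 × 10⁶.
659 nM / 2.48 × 10⁶ = 2.66 × 10⁻⁴ nM = 0.266 pM.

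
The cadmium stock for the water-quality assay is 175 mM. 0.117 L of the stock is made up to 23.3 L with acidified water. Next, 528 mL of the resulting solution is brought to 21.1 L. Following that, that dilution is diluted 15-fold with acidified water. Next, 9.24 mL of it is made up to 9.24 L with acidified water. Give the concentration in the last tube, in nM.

1.47 nM

Overall dilution factor = 199.1 × 39.96 × 15 × 1000 = 1.19 × 10⁸.
175 mM / 1.19 × 10⁸ = 1.47 × 10⁻⁶ mM = 1.47 nM.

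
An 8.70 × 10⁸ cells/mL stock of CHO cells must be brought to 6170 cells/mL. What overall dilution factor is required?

Factor = C₀/C_target = 8.70 × 10⁸ cells/mL / 6170 cells/mL = 1.41 × 10⁵.

1.41 × 10⁵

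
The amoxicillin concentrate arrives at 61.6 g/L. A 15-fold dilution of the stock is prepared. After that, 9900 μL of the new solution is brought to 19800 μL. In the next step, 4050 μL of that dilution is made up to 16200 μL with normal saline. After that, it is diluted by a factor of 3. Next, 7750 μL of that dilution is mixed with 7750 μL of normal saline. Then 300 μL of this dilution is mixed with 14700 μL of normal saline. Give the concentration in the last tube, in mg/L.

1.71 mg/L

Overall dilution factor = 15 × 2 × 4 × 3 × 2 × 50 = 3.60 × 10⁴.
61.6 g/L / 3.60 × 10⁴ = 1.71 × 10⁻³ g/L = 1.71 mg/L.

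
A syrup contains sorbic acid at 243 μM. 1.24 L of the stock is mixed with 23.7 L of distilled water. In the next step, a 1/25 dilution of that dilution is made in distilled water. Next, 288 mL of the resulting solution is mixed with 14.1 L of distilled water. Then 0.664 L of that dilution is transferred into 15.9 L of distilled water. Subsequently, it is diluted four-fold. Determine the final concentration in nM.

Overall dilution factor = 20.11 × 25 × 49.96 × 24.95 × 4 = 2.51 × 10⁶.
243 μM / 2.51 × 10⁶ = 9.69 × 10⁻⁵ μM = 0.0969 nM.

0.0969 nM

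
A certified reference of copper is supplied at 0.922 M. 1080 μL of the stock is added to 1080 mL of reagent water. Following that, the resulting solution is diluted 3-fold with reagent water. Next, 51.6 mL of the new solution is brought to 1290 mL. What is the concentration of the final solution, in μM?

12.3 μM

Overall dilution factor = 1001 × 3 × 25 = 7.51 × 10⁴.
0.922 M / 7.51 × 10⁴ = 1.23 × 10⁻⁵ M = 12.3 μM.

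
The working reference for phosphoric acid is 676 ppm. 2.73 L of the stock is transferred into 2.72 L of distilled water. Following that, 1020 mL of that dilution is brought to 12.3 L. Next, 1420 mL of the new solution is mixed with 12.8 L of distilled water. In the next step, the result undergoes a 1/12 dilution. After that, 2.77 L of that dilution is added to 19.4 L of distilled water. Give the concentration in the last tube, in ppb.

Overall dilution factor = 1.996 × 12.06 × 10.01 × 12 × 8.004 = 2.32 × 10⁴.
676 ppm / 2.32 × 10⁴ = 0.0292 ppm = 29.2 ppb.

29.2 ppb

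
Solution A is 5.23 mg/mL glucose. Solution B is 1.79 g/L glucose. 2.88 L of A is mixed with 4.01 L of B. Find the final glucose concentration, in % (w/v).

0.323 % (w/v)

C_B = 1.79 g/L = 1.79 mg/mL.
C_mix = (C_A·V_A + C_B·V_B)/(V_A + V_B) = (5.23×2.88 + 1.79×4.01) / 6.890 = 3.23 mg/mL = 0.323 % (w/v).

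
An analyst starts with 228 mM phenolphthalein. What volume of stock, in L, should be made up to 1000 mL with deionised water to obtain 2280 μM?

2280 μM = 2.28 mM.
V₁ = C₂V₂/C₁ = 2.28 × 1000 / 228 = 10.00 mL = 0.0100 L.

0.0100 L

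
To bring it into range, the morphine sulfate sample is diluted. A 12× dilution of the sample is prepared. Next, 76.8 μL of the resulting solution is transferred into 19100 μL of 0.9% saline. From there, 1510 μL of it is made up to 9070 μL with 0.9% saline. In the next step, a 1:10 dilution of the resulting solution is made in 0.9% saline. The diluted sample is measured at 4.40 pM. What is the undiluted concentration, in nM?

Overall dilution factor = 12 × 249.7 × 6.007 × 10 = 1.80 × 10⁵.
Original = 4.40 pM × 1.80 × 10⁵ = 7.92 × 10⁵ pM = 792 nM.

792 nM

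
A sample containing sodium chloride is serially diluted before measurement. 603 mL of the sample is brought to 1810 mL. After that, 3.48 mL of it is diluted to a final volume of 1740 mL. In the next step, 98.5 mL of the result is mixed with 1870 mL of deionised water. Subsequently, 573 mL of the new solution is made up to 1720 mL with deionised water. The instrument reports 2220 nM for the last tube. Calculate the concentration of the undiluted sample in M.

0.200 M

Overall dilution factor = 3.002 × 500 × 19.98 × 3.002 = 9.00 × 10⁴.
Original = 2220 nM × 9.00 × 10⁴ = 2.00 × 10⁸ nM = 0.200 M.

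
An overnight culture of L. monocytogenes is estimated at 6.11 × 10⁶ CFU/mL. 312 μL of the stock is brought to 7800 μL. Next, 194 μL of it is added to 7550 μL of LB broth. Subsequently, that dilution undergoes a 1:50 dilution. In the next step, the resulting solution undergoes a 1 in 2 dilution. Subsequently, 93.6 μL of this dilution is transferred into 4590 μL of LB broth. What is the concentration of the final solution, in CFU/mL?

Overall dilution factor = 25 × 39.92 × 50 × 2 × 50.04 = 4.99 × 10⁶.
6.11 × 10⁶ CFU/mL / 4.99 × 10⁶ = 1.22 CFU/mL.

1.22 CFU/mL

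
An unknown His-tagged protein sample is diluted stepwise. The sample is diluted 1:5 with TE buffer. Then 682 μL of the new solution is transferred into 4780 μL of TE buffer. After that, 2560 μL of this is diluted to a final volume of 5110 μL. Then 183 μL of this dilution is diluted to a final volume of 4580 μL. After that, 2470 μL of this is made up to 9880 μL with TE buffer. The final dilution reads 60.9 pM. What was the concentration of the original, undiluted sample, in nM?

487 nM

Overall dilution factor = 5 × 8.009 × 1.996 × 25.03 × 4 = 8002.
Original = 60.9 pM × 8002 = 4.87 × 10⁵ pM = 487 nM.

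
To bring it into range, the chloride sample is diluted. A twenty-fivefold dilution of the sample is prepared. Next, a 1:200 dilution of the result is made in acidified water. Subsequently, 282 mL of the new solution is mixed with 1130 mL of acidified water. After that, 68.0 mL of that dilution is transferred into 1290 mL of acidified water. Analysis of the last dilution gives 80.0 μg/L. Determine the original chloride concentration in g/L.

40.0 g/L

Overall dilution factor = 25 × 200 × 5.007 × 19.97 = 5.00 × 10⁵.
Original = 80.0 μg/L × 5.00 × 10⁵ = 4.00 × 10⁷ μg/L = 40.0 g/L.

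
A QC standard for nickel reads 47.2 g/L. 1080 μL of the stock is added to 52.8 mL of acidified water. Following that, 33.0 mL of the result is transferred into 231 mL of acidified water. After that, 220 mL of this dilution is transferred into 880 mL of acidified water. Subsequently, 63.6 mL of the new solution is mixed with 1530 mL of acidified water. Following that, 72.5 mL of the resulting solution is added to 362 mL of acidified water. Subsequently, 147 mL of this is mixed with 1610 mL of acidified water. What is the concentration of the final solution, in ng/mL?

13.2 ng/mL

Overall dilution factor = 49.89 × 8 × 5 × 25.06 × 5.993 × 11.95 = 3.58 × 10⁶.
47.2 g/L / 3.58 × 10⁶ = 1.32 × 10⁻⁵ g/L = 13.2 ng/mL.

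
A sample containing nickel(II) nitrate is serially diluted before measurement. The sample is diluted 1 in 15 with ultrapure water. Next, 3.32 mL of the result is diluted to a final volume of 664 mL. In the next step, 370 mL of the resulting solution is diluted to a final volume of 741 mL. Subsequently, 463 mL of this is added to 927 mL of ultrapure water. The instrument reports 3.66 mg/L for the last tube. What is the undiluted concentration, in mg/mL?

66.0 mg/mL

Overall dilution factor = 15 × 200 × 2.003 × 3.002 = 1.80 × 10⁴.
Original = 3.66 mg/L × 1.80 × 10⁴ = 6.60 × 10⁴ mg/L = 66.0 mg/mL.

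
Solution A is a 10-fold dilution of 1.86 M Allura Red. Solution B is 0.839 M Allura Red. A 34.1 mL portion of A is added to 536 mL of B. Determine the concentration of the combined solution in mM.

C_A = 1.86 M / 10 = 0.186 M.
C_mix = (C_A·V_A + C_B·V_B)/(V_A + V_B) = (0.186×34.1 + 0.839×536) / 570.1 = 0.800 M = 800 mM.

800 mM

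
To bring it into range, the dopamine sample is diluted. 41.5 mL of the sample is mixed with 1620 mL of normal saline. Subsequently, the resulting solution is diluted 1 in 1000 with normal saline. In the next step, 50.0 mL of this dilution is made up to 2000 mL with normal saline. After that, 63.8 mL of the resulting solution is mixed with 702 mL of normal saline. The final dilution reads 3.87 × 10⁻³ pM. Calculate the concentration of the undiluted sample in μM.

0.0744 μM

Overall dilution factor = 40.04 × 1000 × 40 × 12.00 = 1.92 × 10⁷.
Original = 3.87 × 10⁻³ pM × 1.92 × 10⁷ = 7.44 × 10⁴ pM = 0.0744 μM.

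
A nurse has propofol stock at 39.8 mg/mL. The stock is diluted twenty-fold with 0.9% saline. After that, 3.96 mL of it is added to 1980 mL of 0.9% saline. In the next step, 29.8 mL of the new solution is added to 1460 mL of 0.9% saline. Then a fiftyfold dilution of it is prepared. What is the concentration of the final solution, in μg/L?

Overall dilution factor = 20 × 501 × 49.99 × 50 = 2.50 × 10⁷.
39.8 mg/mL / 2.50 × 10⁷ = 1.59 × 10⁻⁶ mg/mL = 1.59 μg/L.

1.59 μg/L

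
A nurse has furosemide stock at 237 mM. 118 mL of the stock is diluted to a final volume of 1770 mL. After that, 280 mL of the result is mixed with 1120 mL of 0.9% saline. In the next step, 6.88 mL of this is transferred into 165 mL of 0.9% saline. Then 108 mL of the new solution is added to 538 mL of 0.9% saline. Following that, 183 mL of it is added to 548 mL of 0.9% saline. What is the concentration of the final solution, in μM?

5.29 μM

Overall dilution factor = 15 × 5 × 24.98 × 5.981 × 3.995 = 4.48 × 10⁴.
237 mM / 4.48 × 10⁴ = 5.29 × 10⁻³ mM = 5.29 μM.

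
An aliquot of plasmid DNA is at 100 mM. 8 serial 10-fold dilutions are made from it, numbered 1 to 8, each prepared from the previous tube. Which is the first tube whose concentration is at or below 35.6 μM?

Tube n has concentration 100 mM / 10ⁿ.
Need 10ⁿ ≥ 100 mM / 35.6 μM = 2809, so n ≥ 3.45.
First such tube: n = 4.

tube 4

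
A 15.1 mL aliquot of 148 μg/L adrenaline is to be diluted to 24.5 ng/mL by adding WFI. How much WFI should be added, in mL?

76.1 mL

24.5 ng/mL = 24.5 μg/L.
V₂ = C₁V₁/C₂ = 148 × 15.1 / 24.5 = 91.2 mL.
Diluent to add = V₂ − V₁ = 91.2 − 15.1 = 76.1 mL.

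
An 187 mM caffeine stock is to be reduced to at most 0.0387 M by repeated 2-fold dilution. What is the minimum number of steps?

Need 2ⁿ ≥ 4.83, so n ≥ log(4.83)/log(2) = 2.27.
Minimum whole steps: n = 3.

3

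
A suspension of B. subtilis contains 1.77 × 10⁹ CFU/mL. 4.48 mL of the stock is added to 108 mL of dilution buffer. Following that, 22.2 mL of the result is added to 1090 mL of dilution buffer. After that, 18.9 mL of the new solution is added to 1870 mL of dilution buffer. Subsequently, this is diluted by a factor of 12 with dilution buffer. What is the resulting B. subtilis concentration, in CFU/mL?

Overall dilution factor = 25.11 × 50.10 × 99.94 × 12 = 1.51 × 10⁶.
1.77 × 10⁹ CFU/mL / 1.51 × 10⁶ = 1170 CFU/mL.

1170 CFU/mL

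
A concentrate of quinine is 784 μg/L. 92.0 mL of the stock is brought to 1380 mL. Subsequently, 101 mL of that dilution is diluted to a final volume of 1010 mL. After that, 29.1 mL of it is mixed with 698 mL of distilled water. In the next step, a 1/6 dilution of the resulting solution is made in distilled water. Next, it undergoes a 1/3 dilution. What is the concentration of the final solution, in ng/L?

11.6 ng/L

Overall dilution factor = 15 × 10 × 24.99 × 6 × 3 = 6.75 × 10⁴.
784 μg/L / 6.75 × 10⁴ = 0.0116 μg/L = 11.6 ng/L.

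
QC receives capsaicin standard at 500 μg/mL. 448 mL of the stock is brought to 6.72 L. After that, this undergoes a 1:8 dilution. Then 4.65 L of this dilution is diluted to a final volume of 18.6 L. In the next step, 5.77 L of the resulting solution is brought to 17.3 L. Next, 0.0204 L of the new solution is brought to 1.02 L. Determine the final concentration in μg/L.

6.95 μg/L

Overall dilution factor = 15 × 8 × 4 × 2.998 × 50 = 7.20 × 10⁴.
500 μg/mL / 7.20 × 10⁴ = 6.95 × 10⁻³ μg/mL = 6.95 μg/L.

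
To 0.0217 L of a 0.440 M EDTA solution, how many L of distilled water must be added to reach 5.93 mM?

1.59 L

5.93 mM = 5.93 × 10⁻³ M.
V₂ = C₁V₁/C₂ = 0.440 × 0.0217 / 5.93 × 10⁻³ = 1.61 L.
Diluent to add = V₂ − V₁ = 1.61 − 0.0217 = 1.59 L.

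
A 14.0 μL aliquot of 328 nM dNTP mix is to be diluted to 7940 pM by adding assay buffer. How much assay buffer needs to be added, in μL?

564 μL

7940 pM = 7.94 nM.
V₂ = C₁V₁/C₂ = 328 × 14.0 / 7.94 = 578 μL.
Diluent to add = V₂ − V₁ = 578 − 14.0 = 564 μL.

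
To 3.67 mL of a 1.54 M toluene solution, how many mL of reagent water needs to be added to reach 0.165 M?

V₂ = C₁V₁/C₂ = 1.54 × 3.67 / 0.165 = 34.3 mL.
Diluent to add = V₂ − V₁ = 34.3 − 3.67 = 30.6 mL.

30.6 mL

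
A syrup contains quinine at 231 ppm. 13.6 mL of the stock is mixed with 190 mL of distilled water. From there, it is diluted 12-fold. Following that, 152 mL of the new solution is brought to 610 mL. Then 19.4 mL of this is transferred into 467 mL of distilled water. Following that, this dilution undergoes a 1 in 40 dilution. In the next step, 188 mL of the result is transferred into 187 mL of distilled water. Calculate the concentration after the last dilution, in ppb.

0.160 ppb

Overall dilution factor = 14.97 × 12 × 4.013 × 25.07 × 40 × 1.995 = 1.44 × 10⁶.
231 ppm / 1.44 × 10⁶ = 1.60 × 10⁻⁴ ppm = 0.160 ppb.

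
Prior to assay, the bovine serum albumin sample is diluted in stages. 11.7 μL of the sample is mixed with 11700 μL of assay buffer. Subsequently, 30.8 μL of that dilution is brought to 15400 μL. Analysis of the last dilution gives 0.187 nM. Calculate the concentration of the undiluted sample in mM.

Overall dilution factor = 1001 × 500 = 5.01 × 10⁵.
Original = 0.187 nM × 5.01 × 10⁵ = 9.36 × 10⁴ nM = 0.0936 mM.

0.0936 mM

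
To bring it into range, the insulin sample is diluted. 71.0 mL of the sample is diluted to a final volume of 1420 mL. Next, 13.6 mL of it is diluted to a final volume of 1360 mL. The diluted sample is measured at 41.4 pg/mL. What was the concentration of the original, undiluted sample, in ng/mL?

Overall dilution factor = 20 × 100 = 2000.
Original = 41.4 pg/mL × 2000 = 8.28 × 10⁴ pg/mL = 82.8 ng/mL.

82.8 ng/mL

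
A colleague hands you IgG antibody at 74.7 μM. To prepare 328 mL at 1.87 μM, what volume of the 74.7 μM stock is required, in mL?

8.21 mL

V₁ = C₂V₂/C₁ = 1.87 × 328 / 74.7 = 8.21 mL.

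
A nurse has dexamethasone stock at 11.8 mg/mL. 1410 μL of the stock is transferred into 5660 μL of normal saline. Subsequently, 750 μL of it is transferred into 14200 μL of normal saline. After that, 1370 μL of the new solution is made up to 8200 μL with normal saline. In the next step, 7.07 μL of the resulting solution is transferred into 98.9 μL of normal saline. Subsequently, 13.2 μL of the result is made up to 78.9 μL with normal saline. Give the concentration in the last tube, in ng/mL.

220 ng/mL

Overall dilution factor = 5.014 × 19.93 × 5.985 × 14.99 × 5.977 = 5.36 × 10⁴.
11.8 mg/mL / 5.36 × 10⁴ = 2.20 × 10⁻⁴ mg/mL = 220 ng/mL.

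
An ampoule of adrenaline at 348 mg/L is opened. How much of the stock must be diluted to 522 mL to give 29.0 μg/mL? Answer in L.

0.0435 L

29.0 μg/mL = 29.0 mg/L.
V₁ = C₂V₂/C₁ = 29.0 × 522 / 348 = 43.5 mL = 0.0435 L.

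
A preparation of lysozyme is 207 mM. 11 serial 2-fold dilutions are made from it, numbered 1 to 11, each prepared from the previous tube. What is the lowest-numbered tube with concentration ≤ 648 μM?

tube 9

Tube n has concentration 207 mM / 2ⁿ.
Need 2ⁿ ≥ 207 mM / 648 μM = 319, so n ≥ 8.32.
First such tube: n = 9.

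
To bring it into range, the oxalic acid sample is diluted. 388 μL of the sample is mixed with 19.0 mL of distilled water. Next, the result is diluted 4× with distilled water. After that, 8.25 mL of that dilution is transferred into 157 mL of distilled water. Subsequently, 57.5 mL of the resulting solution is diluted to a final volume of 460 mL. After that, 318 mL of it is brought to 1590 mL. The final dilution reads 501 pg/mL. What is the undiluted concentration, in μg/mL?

Overall dilution factor = 49.97 × 4 × 20.03 × 8 × 5 = 1.60 × 10⁵.
Original = 501 pg/mL × 1.60 × 10⁵ = 8.02 × 10⁷ pg/mL = 80.2 μg/mL.

80.2 μg/mL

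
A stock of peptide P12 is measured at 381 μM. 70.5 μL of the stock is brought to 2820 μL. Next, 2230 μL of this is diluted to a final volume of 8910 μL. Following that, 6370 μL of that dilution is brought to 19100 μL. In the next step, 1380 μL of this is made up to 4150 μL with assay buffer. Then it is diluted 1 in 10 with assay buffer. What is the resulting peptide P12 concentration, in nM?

26.4 nM

Overall dilution factor = 40 × 3.996 × 2.998 × 3.007 × 10 = 1.44 × 10⁴.
381 μM / 1.44 × 10⁴ = 0.0264 μM = 26.4 nM.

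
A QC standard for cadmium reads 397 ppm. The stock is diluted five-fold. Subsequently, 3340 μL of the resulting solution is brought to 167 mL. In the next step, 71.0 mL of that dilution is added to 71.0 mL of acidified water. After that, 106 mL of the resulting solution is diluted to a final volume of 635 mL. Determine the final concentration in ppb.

133 ppb

Overall dilution factor = 5 × 50 × 2 × 5.991 = 2995.
397 ppm / 2995 = 0.133 ppm = 133 ppb.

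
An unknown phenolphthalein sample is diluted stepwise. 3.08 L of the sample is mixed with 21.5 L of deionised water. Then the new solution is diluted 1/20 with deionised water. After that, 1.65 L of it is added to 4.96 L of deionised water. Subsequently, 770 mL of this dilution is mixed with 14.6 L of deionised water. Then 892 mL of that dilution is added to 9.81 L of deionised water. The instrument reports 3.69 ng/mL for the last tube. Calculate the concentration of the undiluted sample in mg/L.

565 mg/L

Overall dilution factor = 7.981 × 20 × 4.006 × 19.96 × 12.00 = 1.53 × 10⁵.
Original = 3.69 ng/mL × 1.53 × 10⁵ = 5.65 × 10⁵ ng/mL = 565 mg/L.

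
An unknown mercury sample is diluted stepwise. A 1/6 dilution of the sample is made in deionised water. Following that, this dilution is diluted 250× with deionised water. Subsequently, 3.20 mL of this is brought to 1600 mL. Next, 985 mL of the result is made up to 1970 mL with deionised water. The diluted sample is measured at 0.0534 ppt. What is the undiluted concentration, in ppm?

Overall dilution factor = 6 × 250 × 500 × 2 = 1.50 × 10⁶.
Original = 0.0534 ppt × 1.50 × 10⁶ = 8.01 × 10⁴ ppt = 0.0801 ppm.

0.0801 ppm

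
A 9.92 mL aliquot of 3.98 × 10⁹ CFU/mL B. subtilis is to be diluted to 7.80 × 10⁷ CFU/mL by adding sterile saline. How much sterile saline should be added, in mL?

496 mL

V₂ = C₁V₁/C₂ = 3.98 × 10⁹ × 9.92 / 7.80 × 10⁷ = 506 mL.
Diluent to add = V₂ − V₁ = 506 − 9.92 = 496 mL.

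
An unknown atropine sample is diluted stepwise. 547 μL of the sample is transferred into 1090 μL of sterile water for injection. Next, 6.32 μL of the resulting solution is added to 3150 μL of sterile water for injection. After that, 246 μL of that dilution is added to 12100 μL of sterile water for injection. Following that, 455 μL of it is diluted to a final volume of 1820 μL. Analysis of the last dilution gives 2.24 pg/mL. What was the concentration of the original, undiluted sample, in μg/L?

Overall dilution factor = 2.993 × 499.4 × 50.19 × 4 = 3.00 × 10⁵.
Original = 2.24 pg/mL × 3.00 × 10⁵ = 6.72 × 10⁵ pg/mL = 672 μg/L.

672 μg/L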